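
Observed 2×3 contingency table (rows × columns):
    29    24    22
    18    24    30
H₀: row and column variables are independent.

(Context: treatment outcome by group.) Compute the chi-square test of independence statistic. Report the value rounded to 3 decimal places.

test statistic = 3.746

Row totals [75, 72], col totals [47, 48, 52], n=147
χ² = (29−23.98)²/23.98 + (24−24.49)²/24.49 + (22−26.53)²/26.53 + (18−23.02)²/23.02 + (24−23.51)²/23.51 + (30−25.47)²/25.47 = 3.7456
df = 2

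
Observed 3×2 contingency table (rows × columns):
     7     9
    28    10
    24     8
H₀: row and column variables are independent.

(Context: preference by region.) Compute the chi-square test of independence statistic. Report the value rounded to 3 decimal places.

Row totals [16, 38, 32], col totals [59, 27], n=86
χ² = (7−10.98)²/10.98 + (9−5.02)²/5.02 + (28−26.07)²/26.07 + (10−11.93)²/11.93 + (24−21.95)²/21.95 + (8−10.05)²/10.05 = 5.6519
df = 2

test statistic = 5.652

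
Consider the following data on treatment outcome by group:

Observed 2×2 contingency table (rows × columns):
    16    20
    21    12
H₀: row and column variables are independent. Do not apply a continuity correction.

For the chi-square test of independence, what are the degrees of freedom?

df = (r−1)(c−1) = (2−1)·(2−1) = 1

degrees of freedom = 1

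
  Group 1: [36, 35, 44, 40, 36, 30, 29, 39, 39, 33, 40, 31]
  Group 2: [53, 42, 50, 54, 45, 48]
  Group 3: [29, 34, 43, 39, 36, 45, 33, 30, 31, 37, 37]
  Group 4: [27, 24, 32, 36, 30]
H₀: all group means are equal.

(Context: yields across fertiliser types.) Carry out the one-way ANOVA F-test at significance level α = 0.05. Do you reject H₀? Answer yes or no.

reject H₀: yes

Group means [36.00, 48.67, 35.82, 29.80], grand mean 37.265
SSB = Σnᵢ(x̄ᵢ−x̄)² = 1100.848; SSW = ΣΣ(x−x̄ᵢ)² = 689.770
MSB = 1100.848/3 = 366.9493; MSW = 689.770/30 = 22.9923
F = MSB/MSW = 15.9596
df = (3, 30)
p-value (upper-tail) = 0.00000
At α=0.05: p < α → reject H₀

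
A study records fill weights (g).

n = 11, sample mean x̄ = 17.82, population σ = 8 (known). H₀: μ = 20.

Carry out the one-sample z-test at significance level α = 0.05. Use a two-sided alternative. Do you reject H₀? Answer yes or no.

SE = σ/√n = 8/√11 = 2.4121
z = (x̄−μ₀)/SE = (17.82−20)/2.4121 = -0.9038
p-value (two-sided) = 0.36611
At α=0.05: p ≥ α → fail to reject H₀

reject H₀: no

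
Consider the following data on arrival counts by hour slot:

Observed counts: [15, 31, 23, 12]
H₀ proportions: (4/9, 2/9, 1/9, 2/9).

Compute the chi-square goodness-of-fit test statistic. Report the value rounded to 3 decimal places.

test statistic = 45.417

n = 81; E_i = n·p_i = [36.00, 18.00, 9.00, 18.00]
χ² = (15−36.00)²/36.00 + (31−18.00)²/18.00 + (23−9.00)²/9.00 + (12−18.00)²/18.00 = 45.4167
df = 3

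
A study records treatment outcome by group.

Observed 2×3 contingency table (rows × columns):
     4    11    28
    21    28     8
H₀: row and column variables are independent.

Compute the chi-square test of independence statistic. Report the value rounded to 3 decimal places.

test statistic = 28.684

Row totals [43, 57], col totals [25, 39, 36], n=100
χ² = (4−10.75)²/10.75 + (11−16.77)²/16.77 + (28−15.48)²/15.48 + (21−14.25)²/14.25 + (28−22.23)²/22.23 + (8−20.52)²/20.52 = 28.6836
df = 2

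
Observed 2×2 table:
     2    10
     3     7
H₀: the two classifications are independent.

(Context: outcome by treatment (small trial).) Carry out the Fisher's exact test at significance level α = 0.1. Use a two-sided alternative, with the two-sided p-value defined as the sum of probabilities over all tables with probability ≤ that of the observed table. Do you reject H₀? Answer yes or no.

Margins: r₁=12, r₂=10, c₁=5, c₂=17, n=22
p_obs = C(12,2)·C(10,3)/C(22,5); sum pmf over tables with pmf ≤ p_obs
p-value (two-sided) = 0.62406
At α=0.1: p ≥ α → fail to reject H₀

reject H₀: no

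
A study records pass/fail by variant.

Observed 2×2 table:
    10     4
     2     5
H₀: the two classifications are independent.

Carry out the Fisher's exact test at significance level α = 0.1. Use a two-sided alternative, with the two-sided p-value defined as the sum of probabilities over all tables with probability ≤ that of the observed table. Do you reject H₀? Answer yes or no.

Margins: r₁=14, r₂=7, c₁=12, c₂=9, n=21
p_obs = C(14,10)·C(7,2)/C(21,12); sum pmf over tables with pmf ≤ p_obs
p-value (two-sided) = 0.15882
At α=0.1: p ≥ α → fail to reject H₀

reject H₀: no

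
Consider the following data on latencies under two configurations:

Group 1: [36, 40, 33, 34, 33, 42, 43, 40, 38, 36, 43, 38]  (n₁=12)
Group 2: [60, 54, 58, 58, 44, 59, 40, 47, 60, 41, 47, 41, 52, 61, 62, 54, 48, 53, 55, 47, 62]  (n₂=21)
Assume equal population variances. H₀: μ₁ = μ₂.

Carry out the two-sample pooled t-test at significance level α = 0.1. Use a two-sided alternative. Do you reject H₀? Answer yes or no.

x̄₁=38.000, s₁=3.668, n₁=12
x̄₂=52.524, s₂=7.359, n₂=21
s_p² = [11·3.668² + 20·7.359²]/31 = 39.7174
SE = √(s_p²·(1/12+1/21)) = 2.2806
t = (38.000−52.524)/2.2806 = -6.3684
df = 31
p-value (two-sided) = 0.00000
At α=0.1: p < α → reject H₀

reject H₀: yes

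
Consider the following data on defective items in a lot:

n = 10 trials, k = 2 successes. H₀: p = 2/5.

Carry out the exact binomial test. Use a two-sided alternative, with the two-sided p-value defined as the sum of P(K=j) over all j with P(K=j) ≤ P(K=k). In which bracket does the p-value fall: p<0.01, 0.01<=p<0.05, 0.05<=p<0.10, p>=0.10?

Exact binomial: n=10, k=2, p₀=2/5=0.4000
P(X=j) = C(n,j)·p₀^j·(1−p₀)^(n−j); p = Σ P(X=j) over j with P(X=j) ≤ P(X=2)
p-value (two-sided) = 0.33353
→ bracket: p>=0.10

p-value bracket: p>=0.10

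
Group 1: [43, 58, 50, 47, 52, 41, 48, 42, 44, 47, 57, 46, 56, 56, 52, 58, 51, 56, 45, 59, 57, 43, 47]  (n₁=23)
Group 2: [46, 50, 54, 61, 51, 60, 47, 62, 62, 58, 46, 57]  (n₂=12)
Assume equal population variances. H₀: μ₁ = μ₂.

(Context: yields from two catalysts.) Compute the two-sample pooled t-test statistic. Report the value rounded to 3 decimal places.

x̄₁=50.217, s₁=5.931, n₁=23
x̄₂=54.500, s₂=6.303, n₂=12
s_p² = [22·5.931² + 11·6.303²]/33 = 36.6943
SE = √(s_p²·(1/23+1/12)) = 2.1571
t = (50.217−54.500)/2.1571 = -1.9853
df = 33

test statistic = -1.985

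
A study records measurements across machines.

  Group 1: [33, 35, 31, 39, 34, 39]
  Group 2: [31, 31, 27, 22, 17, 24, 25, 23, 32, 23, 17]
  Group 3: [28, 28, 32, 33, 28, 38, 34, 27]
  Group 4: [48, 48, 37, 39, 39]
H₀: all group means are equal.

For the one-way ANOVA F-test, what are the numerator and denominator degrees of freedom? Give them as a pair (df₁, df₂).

k = 4 groups, N = 30 total
df = (k−1, N−k) = (4−1, 30−4) = (3, 26)

degrees of freedom = [3, 26]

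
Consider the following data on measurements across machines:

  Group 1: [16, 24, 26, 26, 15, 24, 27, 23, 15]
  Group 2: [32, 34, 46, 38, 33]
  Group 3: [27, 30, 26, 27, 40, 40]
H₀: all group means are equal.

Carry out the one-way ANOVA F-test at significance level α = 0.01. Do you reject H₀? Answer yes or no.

reject H₀: yes

Group means [21.78, 36.60, 31.67], grand mean 28.450
SSB = Σnᵢ(x̄ᵢ−x̄)² = 794.861; SSW = ΣΣ(x−x̄ᵢ)² = 548.089
MSB = 794.861/2 = 397.4306; MSW = 548.089/17 = 32.2405
F = MSB/MSW = 12.3271
df = (2, 17)
p-value (upper-tail) = 0.00049
At α=0.01: p < α → reject H₀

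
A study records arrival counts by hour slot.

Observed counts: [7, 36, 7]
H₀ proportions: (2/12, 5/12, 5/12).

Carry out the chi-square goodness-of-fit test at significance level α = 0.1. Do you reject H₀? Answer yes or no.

reject H₀: yes

n = 50; E_i = n·p_i = [8.33, 20.83, 20.83]
χ² = (7−8.33)²/8.33 + (36−20.83)²/20.83 + (7−20.83)²/20.83 = 20.4400
df = 2
p-value (upper-tail) = 0.00004
At α=0.1: p < α → reject H₀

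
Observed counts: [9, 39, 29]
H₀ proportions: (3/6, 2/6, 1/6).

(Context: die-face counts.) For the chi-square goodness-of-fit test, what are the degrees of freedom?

degrees of freedom = 2

df = k − 1 = 3 − 1 = 2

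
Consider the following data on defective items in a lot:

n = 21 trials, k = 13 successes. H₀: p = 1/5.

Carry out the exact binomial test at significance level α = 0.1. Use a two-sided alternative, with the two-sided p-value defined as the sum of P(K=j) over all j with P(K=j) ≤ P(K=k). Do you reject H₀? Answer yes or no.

Exact binomial: n=21, k=13, p₀=1/5=0.2000
P(X=j) = C(n,j)·p₀^j·(1−p₀)^(n−j); p = Σ P(X=j) over j with P(X=j) ≤ P(X=13)
p-value (two-sided) = 0.00003
At α=0.1: p < α → reject H₀

reject H₀: yes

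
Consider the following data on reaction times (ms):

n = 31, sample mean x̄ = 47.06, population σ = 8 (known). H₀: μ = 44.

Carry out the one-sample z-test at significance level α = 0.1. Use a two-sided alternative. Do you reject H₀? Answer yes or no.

SE = σ/√n = 8/√31 = 1.4368
z = (x̄−μ₀)/SE = (47.06−44)/1.4368 = 2.1297
p-value (two-sided) = 0.03320
At α=0.1: p < α → reject H₀

reject H₀: yes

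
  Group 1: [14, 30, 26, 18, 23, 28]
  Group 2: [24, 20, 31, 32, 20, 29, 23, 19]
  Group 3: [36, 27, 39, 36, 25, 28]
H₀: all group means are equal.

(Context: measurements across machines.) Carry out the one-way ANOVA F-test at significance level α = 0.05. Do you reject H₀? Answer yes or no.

Group means [23.17, 24.75, 31.83], grand mean 26.400
SSB = Σnᵢ(x̄ᵢ−x̄)² = 261.633; SSW = ΣΣ(x−x̄ᵢ)² = 551.167
MSB = 261.633/2 = 130.8167; MSW = 551.167/17 = 32.4216
F = MSB/MSW = 4.0349
df = (2, 17)
p-value (upper-tail) = 0.03682
At α=0.05: p < α → reject H₀

reject H₀: yes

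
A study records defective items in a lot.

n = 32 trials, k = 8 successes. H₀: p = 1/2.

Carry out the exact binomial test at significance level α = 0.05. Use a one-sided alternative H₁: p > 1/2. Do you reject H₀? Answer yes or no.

Exact binomial: n=32, k=8, p₀=1/2=0.5000
P(X≥8) from Σ C(n,i)·p₀^i·(1−p₀)^(n−i)
p-value (one-sided, H₁ greater) = 0.99895
At α=0.05: p ≥ α → fail to reject H₀

reject H₀: no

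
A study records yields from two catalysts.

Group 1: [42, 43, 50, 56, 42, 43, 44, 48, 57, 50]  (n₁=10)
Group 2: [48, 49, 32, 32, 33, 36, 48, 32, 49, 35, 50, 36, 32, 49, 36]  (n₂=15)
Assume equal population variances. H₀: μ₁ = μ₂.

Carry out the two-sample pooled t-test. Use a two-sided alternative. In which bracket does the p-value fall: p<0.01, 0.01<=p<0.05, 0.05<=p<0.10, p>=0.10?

p-value bracket: 0.01<=p<0.05

x̄₁=47.500, s₁=5.662, n₁=10
x̄₂=39.800, s₂=7.785, n₂=15
s_p² = [9·5.662² + 14·7.785²]/23 = 49.4304
SE = √(s_p²·(1/10+1/15)) = 2.8703
t = (47.500−39.800)/2.8703 = 2.6827
df = 23
p-value (two-sided) = 0.01329
→ bracket: 0.01<=p<0.05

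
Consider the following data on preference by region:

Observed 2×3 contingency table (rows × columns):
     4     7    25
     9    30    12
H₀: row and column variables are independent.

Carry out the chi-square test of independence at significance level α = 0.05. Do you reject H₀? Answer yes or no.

reject H₀: yes

Row totals [36, 51], col totals [13, 37, 37], n=87
χ² = (4−5.38)²/5.38 + (7−15.31)²/15.31 + (25−15.31)²/15.31 + (9−7.62)²/7.62 + (30−21.69)²/21.69 + (12−21.69)²/21.69 = 18.7594
df = 2
p-value (upper-tail) = 0.00008
At α=0.05: p < α → reject H₀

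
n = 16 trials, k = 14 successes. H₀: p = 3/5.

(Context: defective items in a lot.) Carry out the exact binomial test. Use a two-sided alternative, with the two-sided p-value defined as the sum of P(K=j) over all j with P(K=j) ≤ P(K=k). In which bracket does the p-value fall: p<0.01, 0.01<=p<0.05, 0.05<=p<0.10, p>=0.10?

Exact binomial: n=16, k=14, p₀=3/5=0.6000
P(X=j) = C(n,j)·p₀^j·(1−p₀)^(n−j); p = Σ P(X=j) over j with P(X=j) ≤ P(X=14)
p-value (two-sided) = 0.03748
→ bracket: 0.01<=p<0.05

p-value bracket: 0.01<=p<0.05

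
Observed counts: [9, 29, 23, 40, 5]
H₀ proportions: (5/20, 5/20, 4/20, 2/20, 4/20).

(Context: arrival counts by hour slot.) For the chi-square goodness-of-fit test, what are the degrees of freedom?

degrees of freedom = 4

df = k − 1 = 5 − 1 = 4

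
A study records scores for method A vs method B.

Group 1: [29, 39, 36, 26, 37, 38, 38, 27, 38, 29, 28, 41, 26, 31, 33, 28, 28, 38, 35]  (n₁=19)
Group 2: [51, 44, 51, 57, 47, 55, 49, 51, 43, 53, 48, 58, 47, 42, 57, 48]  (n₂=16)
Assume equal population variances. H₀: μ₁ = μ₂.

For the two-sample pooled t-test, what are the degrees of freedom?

degrees of freedom = 33

df = n₁ + n₂ − 2 = 19 + 16 − 2 = 33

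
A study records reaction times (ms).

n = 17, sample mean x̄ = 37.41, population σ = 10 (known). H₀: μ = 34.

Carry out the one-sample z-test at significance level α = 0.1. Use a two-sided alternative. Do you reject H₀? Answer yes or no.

reject H₀: no

SE = σ/√n = 10/√17 = 2.4254
z = (x̄−μ₀)/SE = (37.41−34)/2.4254 = 1.4060
p-value (two-sided) = 0.15973
At α=0.1: p ≥ α → fail to reject H₀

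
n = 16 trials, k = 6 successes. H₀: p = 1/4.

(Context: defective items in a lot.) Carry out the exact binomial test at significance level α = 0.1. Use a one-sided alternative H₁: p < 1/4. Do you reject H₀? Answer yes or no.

Exact binomial: n=16, k=6, p₀=1/4=0.2500
P(X≤6) from Σ C(n,i)·p₀^i·(1−p₀)^(n−i)
p-value (one-sided, H₁ less) = 0.92044
At α=0.1: p ≥ α → fail to reject H₀

reject H₀: no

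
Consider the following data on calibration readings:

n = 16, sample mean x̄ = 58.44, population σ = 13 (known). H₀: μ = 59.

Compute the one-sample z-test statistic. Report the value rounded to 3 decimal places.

test statistic = -0.172

SE = σ/√n = 13/√16 = 3.2500
z = (x̄−μ₀)/SE = (58.44−59)/3.2500 = -0.1723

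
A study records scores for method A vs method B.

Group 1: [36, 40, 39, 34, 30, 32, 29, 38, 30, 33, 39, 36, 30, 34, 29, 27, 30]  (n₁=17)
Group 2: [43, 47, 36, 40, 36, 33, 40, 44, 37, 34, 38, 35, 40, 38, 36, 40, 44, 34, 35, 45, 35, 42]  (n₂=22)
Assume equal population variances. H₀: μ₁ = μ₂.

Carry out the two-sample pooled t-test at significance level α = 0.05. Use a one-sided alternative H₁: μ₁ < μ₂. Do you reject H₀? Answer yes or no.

x̄₁=33.294, s₁=4.104, n₁=17
x̄₂=38.727, s₂=4.049, n₂=22
s_p² = [16·4.104² + 21·4.049²]/37 = 16.5917
SE = √(s_p²·(1/17+1/22)) = 1.3154
t = (33.294−38.727)/1.3154 = -4.1306
df = 37
p-value (one-sided, H₁ less) = 0.00010
At α=0.05: p < α → reject H₀

reject H₀: yes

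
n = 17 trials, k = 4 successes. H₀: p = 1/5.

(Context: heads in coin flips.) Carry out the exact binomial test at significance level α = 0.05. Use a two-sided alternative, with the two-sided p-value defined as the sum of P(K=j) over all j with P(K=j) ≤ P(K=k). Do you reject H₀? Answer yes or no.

Exact binomial: n=17, k=4, p₀=1/5=0.2000
P(X=j) = C(n,j)·p₀^j·(1−p₀)^(n−j); p = Σ P(X=j) over j with P(X=j) ≤ P(X=4)
p-value (two-sided) = 0.76075
At α=0.05: p ≥ α → fail to reject H₀

reject H₀: no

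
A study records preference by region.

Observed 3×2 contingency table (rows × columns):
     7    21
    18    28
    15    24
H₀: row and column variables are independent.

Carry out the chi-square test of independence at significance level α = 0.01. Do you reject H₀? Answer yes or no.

reject H₀: no

Row totals [28, 46, 39], col totals [40, 73], n=113
χ² = (7−9.91)²/9.91 + (21−18.09)²/18.09 + (18−16.28)²/16.28 + (28−29.72)²/29.72 + (15−13.81)²/13.81 + (24−25.19)²/25.19 = 1.7641
df = 2
p-value (upper-tail) = 0.41393
At α=0.01: p ≥ α → fail to reject H₀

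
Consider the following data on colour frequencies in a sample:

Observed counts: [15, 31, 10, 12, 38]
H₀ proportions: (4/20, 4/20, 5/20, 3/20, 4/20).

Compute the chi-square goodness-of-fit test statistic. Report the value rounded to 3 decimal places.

test statistic = 30.887

n = 106; E_i = n·p_i = [21.20, 21.20, 26.50, 15.90, 21.20]
χ² = (15−21.20)²/21.20 + (31−21.20)²/21.20 + (10−26.50)²/26.50 + (12−15.90)²/15.90 + (38−21.20)²/21.20 = 30.8868
df = 4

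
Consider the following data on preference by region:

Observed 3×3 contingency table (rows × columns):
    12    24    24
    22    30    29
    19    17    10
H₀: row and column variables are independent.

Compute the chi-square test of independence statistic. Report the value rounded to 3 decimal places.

test statistic = 7.103

Row totals [60, 81, 46], col totals [53, 71, 63], n=187
χ² = (12−17.01)²/17.01 + (24−22.78)²/22.78 + (24−20.21)²/20.21 + (22−22.96)²/22.96 + (30−30.75)²/30.75 + (29−27.29)²/27.29 + (19−13.04)²/13.04 + (17−17.47)²/17.47 + (10−15.50)²/15.50 = 7.1028
df = 4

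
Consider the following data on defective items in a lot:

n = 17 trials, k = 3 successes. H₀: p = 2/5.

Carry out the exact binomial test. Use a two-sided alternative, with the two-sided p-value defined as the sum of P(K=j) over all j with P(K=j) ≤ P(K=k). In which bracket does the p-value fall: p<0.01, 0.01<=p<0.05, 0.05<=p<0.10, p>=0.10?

p-value bracket: 0.05<=p<0.10

Exact binomial: n=17, k=3, p₀=2/5=0.4000
P(X=j) = C(n,j)·p₀^j·(1−p₀)^(n−j); p = Σ P(X=j) over j with P(X=j) ≤ P(X=3)
p-value (two-sided) = 0.08124
→ bracket: 0.05<=p<0.10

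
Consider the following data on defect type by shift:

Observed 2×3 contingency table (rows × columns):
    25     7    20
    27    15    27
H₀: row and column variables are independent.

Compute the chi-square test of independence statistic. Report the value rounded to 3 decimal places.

test statistic = 1.673

Row totals [52, 69], col totals [52, 22, 47], n=121
χ² = (25−22.35)²/22.35 + (7−9.45)²/9.45 + (20−20.20)²/20.20 + (27−29.65)²/29.65 + (15−12.55)²/12.55 + (27−26.80)²/26.80 = 1.6732
df = 2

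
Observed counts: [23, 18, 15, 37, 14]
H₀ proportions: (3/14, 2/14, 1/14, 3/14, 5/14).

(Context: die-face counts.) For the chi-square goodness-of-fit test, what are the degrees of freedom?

degrees of freedom = 4

df = k − 1 = 5 − 1 = 4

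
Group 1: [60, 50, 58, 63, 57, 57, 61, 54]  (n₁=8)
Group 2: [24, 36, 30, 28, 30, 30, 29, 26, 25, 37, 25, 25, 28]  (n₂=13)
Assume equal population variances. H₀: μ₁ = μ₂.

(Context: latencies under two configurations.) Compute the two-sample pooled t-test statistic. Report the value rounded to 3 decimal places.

test statistic = 15.701

x̄₁=57.500, s₁=4.106, n₁=8
x̄₂=28.692, s₂=4.070, n₂=13
s_p² = [7·4.106² + 12·4.070²]/19 = 16.6721
SE = √(s_p²·(1/8+1/13)) = 1.8348
t = (57.500−28.692)/1.8348 = 15.7008
df = 19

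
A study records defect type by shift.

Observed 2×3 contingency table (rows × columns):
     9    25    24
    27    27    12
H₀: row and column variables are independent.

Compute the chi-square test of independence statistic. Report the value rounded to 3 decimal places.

test statistic = 12.613

Row totals [58, 66], col totals [36, 52, 36], n=124
χ² = (9−16.84)²/16.84 + (25−24.32)²/24.32 + (24−16.84)²/16.84 + (27−19.16)²/19.16 + (27−27.68)²/27.68 + (12−19.16)²/19.16 = 12.6133
df = 2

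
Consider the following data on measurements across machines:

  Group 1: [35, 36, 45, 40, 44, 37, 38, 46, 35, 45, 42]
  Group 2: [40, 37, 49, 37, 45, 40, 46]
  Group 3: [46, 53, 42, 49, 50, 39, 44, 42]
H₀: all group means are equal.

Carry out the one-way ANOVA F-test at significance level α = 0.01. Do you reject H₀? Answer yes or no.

Group means [40.27, 42.00, 45.62], grand mean 42.385
SSB = Σnᵢ(x̄ᵢ−x̄)² = 134.097; SSW = ΣΣ(x−x̄ᵢ)² = 474.057
MSB = 134.097/2 = 67.0485; MSW = 474.057/23 = 20.6112
F = MSB/MSW = 3.2530
df = (2, 23)
p-value (upper-tail) = 0.05700
At α=0.01: p ≥ α → fail to reject H₀

reject H₀: no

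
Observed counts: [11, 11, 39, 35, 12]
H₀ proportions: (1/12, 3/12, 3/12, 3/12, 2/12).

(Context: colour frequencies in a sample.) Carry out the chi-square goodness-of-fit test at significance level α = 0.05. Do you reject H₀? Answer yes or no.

n = 108; E_i = n·p_i = [9.00, 27.00, 27.00, 27.00, 18.00]
χ² = (11−9.00)²/9.00 + (11−27.00)²/27.00 + (39−27.00)²/27.00 + (35−27.00)²/27.00 + (12−18.00)²/18.00 = 19.6296
df = 4
p-value (upper-tail) = 0.00059
At α=0.05: p < α → reject H₀

reject H₀: yes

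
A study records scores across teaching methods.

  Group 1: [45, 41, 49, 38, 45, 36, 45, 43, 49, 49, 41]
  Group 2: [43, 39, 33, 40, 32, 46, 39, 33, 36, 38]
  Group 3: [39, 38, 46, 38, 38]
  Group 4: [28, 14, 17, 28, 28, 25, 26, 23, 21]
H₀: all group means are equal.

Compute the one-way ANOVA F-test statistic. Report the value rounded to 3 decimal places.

Group means [43.73, 37.90, 39.80, 23.33], grand mean 36.257
SSB = Σnᵢ(x̄ᵢ−x̄)² = 2206.804; SSW = ΣΣ(x−x̄ᵢ)² = 637.882
MSB = 2206.804/3 = 735.6013; MSW = 637.882/31 = 20.5768
F = MSB/MSW = 35.7490
df = (3, 31)

test statistic = 35.749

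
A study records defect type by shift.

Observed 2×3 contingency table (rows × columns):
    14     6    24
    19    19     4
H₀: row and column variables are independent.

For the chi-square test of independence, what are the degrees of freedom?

df = (r−1)(c−1) = (2−1)·(3−1) = 2

degrees of freedom = 2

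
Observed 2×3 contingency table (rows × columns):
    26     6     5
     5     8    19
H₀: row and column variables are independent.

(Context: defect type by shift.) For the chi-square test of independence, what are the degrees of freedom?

degrees of freedom = 2

df = (r−1)(c−1) = (2−1)·(3−1) = 2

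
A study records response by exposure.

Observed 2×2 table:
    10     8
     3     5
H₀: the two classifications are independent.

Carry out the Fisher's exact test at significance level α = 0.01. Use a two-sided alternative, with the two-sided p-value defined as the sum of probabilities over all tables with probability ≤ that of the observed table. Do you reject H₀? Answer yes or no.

reject H₀: no

Margins: r₁=18, r₂=8, c₁=13, c₂=13, n=26
p_obs = C(18,10)·C(8,3)/C(26,13); sum pmf over tables with pmf ≤ p_obs
p-value (two-sided) = 0.67277
At α=0.01: p ≥ α → fail to reject H₀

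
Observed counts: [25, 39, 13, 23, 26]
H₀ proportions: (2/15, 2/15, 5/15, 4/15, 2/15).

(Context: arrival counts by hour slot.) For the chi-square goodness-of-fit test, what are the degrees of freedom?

df = k − 1 = 5 − 1 = 4

degrees of freedom = 4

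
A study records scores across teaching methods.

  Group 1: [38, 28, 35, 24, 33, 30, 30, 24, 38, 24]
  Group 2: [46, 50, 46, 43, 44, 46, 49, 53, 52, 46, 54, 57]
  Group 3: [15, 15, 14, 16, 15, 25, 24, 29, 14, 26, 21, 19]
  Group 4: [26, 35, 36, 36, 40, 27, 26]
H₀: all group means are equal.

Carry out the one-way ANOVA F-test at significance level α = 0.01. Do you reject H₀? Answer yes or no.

reject H₀: yes

Group means [30.40, 48.83, 19.42, 32.29], grand mean 32.902
SSB = Σnᵢ(x̄ᵢ−x̄)² = 5293.198; SSW = ΣΣ(x−x̄ᵢ)² = 1004.412
MSB = 5293.198/3 = 1764.3993; MSW = 1004.412/37 = 27.1463
F = MSB/MSW = 64.9960
df = (3, 37)
p-value (upper-tail) = 0.00000
At α=0.01: p < α → reject H₀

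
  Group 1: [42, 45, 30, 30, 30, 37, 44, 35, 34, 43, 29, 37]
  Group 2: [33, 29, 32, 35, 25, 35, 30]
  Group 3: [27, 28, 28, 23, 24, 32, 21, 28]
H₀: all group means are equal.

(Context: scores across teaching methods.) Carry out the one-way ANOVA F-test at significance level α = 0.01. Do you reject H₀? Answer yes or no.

Group means [36.33, 31.29, 26.38], grand mean 32.074
SSB = Σnᵢ(x̄ᵢ−x̄)² = 481.882; SSW = ΣΣ(x−x̄ᵢ)² = 555.970
MSB = 481.882/2 = 240.9408; MSW = 555.970/24 = 23.1654
F = MSB/MSW = 10.4009
df = (2, 24)
p-value (upper-tail) = 0.00056
At α=0.01: p < α → reject H₀

reject H₀: yes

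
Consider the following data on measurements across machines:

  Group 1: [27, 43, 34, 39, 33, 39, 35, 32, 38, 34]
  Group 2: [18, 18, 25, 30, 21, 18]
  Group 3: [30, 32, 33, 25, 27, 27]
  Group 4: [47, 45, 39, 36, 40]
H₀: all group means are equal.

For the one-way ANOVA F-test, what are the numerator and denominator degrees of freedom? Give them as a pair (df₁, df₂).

k = 4 groups, N = 27 total
df = (k−1, N−k) = (4−1, 27−4) = (3, 23)

degrees of freedom = [3, 23]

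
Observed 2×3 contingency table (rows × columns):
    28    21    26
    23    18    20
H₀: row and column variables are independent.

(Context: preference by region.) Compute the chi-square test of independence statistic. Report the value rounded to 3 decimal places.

test statistic = 0.063

Row totals [75, 61], col totals [51, 39, 46], n=136
χ² = (28−28.12)²/28.12 + (21−21.51)²/21.51 + (26−25.37)²/25.37 + (23−22.88)²/22.88 + (18−17.49)²/17.49 + (20−20.63)²/20.63 = 0.0631
df = 2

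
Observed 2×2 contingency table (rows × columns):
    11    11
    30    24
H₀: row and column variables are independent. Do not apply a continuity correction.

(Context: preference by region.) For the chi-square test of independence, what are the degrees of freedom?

degrees of freedom = 1

df = (r−1)(c−1) = (2−1)·(2−1) = 1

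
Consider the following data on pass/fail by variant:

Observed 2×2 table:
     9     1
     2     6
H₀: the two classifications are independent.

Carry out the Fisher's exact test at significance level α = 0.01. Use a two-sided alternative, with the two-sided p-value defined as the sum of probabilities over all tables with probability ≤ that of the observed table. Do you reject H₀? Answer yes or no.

reject H₀: no

Margins: r₁=10, r₂=8, c₁=11, c₂=7, n=18
p_obs = C(10,9)·C(8,2)/C(18,11); sum pmf over tables with pmf ≤ p_obs
p-value (two-sided) = 0.01282
At α=0.01: p ≥ α → fail to reject H₀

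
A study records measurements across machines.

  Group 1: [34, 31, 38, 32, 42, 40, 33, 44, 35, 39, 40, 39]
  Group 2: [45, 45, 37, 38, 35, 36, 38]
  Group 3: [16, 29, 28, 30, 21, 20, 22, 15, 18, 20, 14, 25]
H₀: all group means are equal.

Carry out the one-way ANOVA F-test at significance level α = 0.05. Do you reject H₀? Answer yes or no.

Group means [37.25, 39.14, 21.50], grand mean 31.581
SSB = Σnᵢ(x̄ᵢ−x̄)² = 2005.441; SSW = ΣΣ(x−x̄ᵢ)² = 622.107
MSB = 2005.441/2 = 1002.7206; MSW = 622.107/28 = 22.2181
F = MSB/MSW = 45.1308
df = (2, 28)
p-value (upper-tail) = 0.00000
At α=0.05: p < α → reject H₀

reject H₀: yes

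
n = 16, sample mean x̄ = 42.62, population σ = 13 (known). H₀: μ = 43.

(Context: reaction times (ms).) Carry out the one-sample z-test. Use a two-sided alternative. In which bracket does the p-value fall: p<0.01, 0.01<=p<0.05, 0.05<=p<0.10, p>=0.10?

SE = σ/√n = 13/√16 = 3.2500
z = (x̄−μ₀)/SE = (42.62−43)/3.2500 = -0.1169
p-value (two-sided) = 0.90692
→ bracket: p>=0.10

p-value bracket: p>=0.10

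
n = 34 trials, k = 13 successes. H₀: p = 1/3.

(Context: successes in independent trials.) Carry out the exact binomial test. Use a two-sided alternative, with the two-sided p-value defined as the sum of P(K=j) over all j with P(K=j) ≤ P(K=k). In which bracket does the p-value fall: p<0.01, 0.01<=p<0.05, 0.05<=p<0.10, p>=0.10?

Exact binomial: n=34, k=13, p₀=1/3=0.3333
P(X=j) = C(n,j)·p₀^j·(1−p₀)^(n−j); p = Σ P(X=j) over j with P(X=j) ≤ P(X=13)
p-value (two-sided) = 0.58627
→ bracket: p>=0.10

p-value bracket: p>=0.10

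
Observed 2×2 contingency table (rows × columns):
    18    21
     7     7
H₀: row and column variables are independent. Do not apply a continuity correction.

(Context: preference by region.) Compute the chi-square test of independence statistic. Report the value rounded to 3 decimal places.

Row totals [39, 14], col totals [25, 28], n=53
χ² = (18−18.40)²/18.40 + (21−20.60)²/20.60 + (7−6.60)²/6.60 + (7−7.40)²/7.40 = 0.0612
df = 1

test statistic = 0.061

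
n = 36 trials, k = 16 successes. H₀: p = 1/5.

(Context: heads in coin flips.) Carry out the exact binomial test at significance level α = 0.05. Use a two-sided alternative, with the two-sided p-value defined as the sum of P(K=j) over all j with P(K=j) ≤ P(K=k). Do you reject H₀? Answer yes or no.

Exact binomial: n=36, k=16, p₀=1/5=0.2000
P(X=j) = C(n,j)·p₀^j·(1−p₀)^(n−j); p = Σ P(X=j) over j with P(X=j) ≤ P(X=16)
p-value (two-sided) = 0.00109
At α=0.05: p < α → reject H₀

reject H₀: yes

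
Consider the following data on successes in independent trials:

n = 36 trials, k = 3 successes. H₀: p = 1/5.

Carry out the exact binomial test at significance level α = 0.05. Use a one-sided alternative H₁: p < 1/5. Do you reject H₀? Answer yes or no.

Exact binomial: n=36, k=3, p₀=1/5=0.2000
P(X≤3) from Σ C(n,i)·p₀^i·(1−p₀)^(n−i)
p-value (one-sided, H₁ less) = 0.05223
At α=0.05: p ≥ α → fail to reject H₀

reject H₀: no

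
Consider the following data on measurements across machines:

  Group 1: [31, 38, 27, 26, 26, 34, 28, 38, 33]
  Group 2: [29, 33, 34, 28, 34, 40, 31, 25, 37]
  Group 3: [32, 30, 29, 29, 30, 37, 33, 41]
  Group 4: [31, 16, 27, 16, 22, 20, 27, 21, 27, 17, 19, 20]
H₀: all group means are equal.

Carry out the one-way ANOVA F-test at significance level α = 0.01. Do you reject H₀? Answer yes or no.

reject H₀: yes

Group means [31.22, 32.33, 32.62, 21.92], grand mean 28.842
SSB = Σnᵢ(x̄ᵢ−x̄)² = 850.705; SSW = ΣΣ(x−x̄ᵢ)² = 758.347
MSB = 850.705/3 = 283.5685; MSW = 758.347/34 = 22.3043
F = MSB/MSW = 12.7136
df = (3, 34)
p-value (upper-tail) = 0.00001
At α=0.01: p < α → reject H₀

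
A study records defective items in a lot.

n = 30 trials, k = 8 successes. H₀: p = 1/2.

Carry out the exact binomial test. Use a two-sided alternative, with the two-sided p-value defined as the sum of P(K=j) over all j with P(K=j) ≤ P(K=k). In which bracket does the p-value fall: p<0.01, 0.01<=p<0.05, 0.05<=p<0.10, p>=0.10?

p-value bracket: 0.01<=p<0.05

Exact binomial: n=30, k=8, p₀=1/2=0.5000
P(X=j) = C(n,j)·p₀^j·(1−p₀)^(n−j); p = Σ P(X=j) over j with P(X=j) ≤ P(X=8)
p-value (two-sided) = 0.01612
→ bracket: 0.01<=p<0.05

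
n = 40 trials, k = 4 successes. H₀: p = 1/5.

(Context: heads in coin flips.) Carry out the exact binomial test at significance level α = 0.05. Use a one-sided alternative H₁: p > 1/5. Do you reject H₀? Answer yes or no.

reject H₀: no

Exact binomial: n=40, k=4, p₀=1/5=0.2000
P(X≥4) from Σ C(n,i)·p₀^i·(1−p₀)^(n−i)
p-value (one-sided, H₁ greater) = 0.97154
At α=0.05: p ≥ α → fail to reject H₀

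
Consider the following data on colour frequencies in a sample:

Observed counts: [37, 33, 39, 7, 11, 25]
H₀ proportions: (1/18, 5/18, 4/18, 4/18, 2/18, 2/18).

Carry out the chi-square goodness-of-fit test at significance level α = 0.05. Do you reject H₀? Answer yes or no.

reject H₀: yes

n = 152; E_i = n·p_i = [8.44, 42.22, 33.78, 33.78, 16.89, 16.89]
χ² = (37−8.44)²/8.44 + (33−42.22)²/42.22 + (39−33.78)²/33.78 + (7−33.78)²/33.78 + (11−16.89)²/16.89 + (25−16.89)²/16.89 = 126.5618
df = 5
p-value (upper-tail) = 0.00000
At α=0.05: p < α → reject H₀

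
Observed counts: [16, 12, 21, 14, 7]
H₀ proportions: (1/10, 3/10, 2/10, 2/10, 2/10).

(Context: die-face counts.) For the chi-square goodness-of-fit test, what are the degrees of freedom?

degrees of freedom = 4

df = k − 1 = 5 − 1 = 4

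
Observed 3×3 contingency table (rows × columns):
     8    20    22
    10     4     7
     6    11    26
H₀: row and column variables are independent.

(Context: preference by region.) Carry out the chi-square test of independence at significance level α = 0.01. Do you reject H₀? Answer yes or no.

Row totals [50, 21, 43], col totals [24, 35, 55], n=114
χ² = (8−10.53)²/10.53 + (20−15.35)²/15.35 + (22−24.12)²/24.12 + (10−4.42)²/4.42 + (4−6.45)²/6.45 + (7−10.13)²/10.13 + (6−9.05)²/9.05 + (11−13.20)²/13.20 + (26−20.75)²/20.75 = 13.8656
df = 4
p-value (upper-tail) = 0.00774
At α=0.01: p < α → reject H₀

reject H₀: yes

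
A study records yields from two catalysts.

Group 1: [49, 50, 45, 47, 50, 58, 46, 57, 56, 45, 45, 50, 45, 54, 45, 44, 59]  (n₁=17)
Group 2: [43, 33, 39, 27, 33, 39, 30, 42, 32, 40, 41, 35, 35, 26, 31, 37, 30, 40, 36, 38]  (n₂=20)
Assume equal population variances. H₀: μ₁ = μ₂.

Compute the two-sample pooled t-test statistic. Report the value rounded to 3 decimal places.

test statistic = 8.572

x̄₁=49.706, s₁=5.193, n₁=17
x̄₂=35.350, s₂=4.977, n₂=20
s_p² = [16·5.193² + 19·4.977²]/35 = 25.7737
SE = √(s_p²·(1/17+1/20)) = 1.6747
t = (49.706−35.350)/1.6747 = 8.5720
df = 35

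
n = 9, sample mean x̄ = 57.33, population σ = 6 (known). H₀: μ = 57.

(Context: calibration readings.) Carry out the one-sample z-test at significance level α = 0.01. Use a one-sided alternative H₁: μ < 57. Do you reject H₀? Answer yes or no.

reject H₀: no

SE = σ/√n = 6/√9 = 2.0000
z = (x̄−μ₀)/SE = (57.33−57)/2.0000 = 0.1650
p-value (one-sided, H₁ less) = 0.56553
At α=0.01: p ≥ α → fail to reject H₀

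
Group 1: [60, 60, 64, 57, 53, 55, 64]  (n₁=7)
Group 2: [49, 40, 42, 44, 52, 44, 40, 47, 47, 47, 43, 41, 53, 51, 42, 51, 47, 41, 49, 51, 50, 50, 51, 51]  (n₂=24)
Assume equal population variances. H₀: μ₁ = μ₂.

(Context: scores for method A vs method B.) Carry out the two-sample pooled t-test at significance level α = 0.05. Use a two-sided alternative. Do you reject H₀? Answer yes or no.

x̄₁=59.000, s₁=4.243, n₁=7
x̄₂=46.792, s₂=4.273, n₂=24
s_p² = [6·4.243² + 23·4.273²]/29 = 18.2055
SE = √(s_p²·(1/7+1/24)) = 1.8329
t = (59.000−46.792)/1.8329 = 6.6608
df = 29
p-value (two-sided) = 0.00000
At α=0.05: p < α → reject H₀

reject H₀: yes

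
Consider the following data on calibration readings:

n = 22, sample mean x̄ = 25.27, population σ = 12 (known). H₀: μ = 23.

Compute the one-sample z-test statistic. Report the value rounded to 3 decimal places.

SE = σ/√n = 12/√22 = 2.5584
z = (x̄−μ₀)/SE = (25.27−23)/2.5584 = 0.8873

test statistic = 0.887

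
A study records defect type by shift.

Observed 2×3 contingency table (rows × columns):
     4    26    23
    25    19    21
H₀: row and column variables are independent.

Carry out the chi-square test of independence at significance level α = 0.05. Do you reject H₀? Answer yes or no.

Row totals [53, 65], col totals [29, 45, 44], n=118
χ² = (4−13.03)²/13.03 + (26−20.21)²/20.21 + (23−19.76)²/19.76 + (25−15.97)²/15.97 + (19−24.79)²/24.79 + (21−24.24)²/24.24 = 15.3248
df = 2
p-value (upper-tail) = 0.00047
At α=0.05: p < α → reject H₀

reject H₀: yes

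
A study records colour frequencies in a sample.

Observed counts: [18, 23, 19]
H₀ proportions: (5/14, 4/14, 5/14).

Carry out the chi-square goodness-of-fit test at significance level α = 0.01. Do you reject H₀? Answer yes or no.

reject H₀: no

n = 60; E_i = n·p_i = [21.43, 17.14, 21.43]
χ² = (18−21.43)²/21.43 + (23−17.14)²/17.14 + (19−21.43)²/21.43 = 2.8250
df = 2
p-value (upper-tail) = 0.24353
At α=0.01: p ≥ α → fail to reject H₀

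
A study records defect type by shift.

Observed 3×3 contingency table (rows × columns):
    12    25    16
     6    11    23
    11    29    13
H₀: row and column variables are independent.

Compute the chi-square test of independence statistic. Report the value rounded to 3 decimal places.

test statistic = 12.274

Row totals [53, 40, 53], col totals [29, 65, 52], n=146
χ² = (12−10.53)²/10.53 + (25−23.60)²/23.60 + (16−18.88)²/18.88 + (6−7.95)²/7.95 + (11−17.81)²/17.81 + (23−14.25)²/14.25 + (11−10.53)²/10.53 + (29−23.60)²/23.60 + (13−18.88)²/18.88 = 12.2738
df = 4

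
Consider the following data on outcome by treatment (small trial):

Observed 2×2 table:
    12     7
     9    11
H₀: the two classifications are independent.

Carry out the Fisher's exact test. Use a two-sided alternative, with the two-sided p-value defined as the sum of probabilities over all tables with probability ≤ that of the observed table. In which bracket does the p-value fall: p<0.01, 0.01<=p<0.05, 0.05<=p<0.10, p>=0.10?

Margins: r₁=19, r₂=20, c₁=21, c₂=18, n=39
p_obs = C(19,12)·C(20,9)/C(39,21); sum pmf over tables with pmf ≤ p_obs
p-value (two-sided) = 0.34064
→ bracket: p>=0.10

p-value bracket: p>=0.10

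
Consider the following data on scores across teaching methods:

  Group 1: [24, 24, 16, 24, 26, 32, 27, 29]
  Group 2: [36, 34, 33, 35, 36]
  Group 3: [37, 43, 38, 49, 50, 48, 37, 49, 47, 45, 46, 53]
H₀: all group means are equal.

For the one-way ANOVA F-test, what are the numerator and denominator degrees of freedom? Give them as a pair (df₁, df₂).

degrees of freedom = [2, 22]

k = 3 groups, N = 25 total
df = (k−1, N−k) = (3−1, 25−3) = (2, 22)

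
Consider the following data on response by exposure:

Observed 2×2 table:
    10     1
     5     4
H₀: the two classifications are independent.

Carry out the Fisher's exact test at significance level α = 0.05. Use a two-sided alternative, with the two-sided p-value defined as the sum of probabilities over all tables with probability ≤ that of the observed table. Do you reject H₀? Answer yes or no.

Margins: r₁=11, r₂=9, c₁=15, c₂=5, n=20
p_obs = C(11,10)·C(9,5)/C(20,15); sum pmf over tables with pmf ≤ p_obs
p-value (two-sided) = 0.12732
At α=0.05: p ≥ α → fail to reject H₀

reject H₀: no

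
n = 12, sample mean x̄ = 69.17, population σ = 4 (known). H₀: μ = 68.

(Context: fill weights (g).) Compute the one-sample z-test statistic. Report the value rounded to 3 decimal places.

SE = σ/√n = 4/√12 = 1.1547
z = (x̄−μ₀)/SE = (69.17−68)/1.1547 = 1.0132

test statistic = 1.013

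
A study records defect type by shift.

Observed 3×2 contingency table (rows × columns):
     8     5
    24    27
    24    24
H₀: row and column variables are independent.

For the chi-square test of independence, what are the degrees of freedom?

degrees of freedom = 2

df = (r−1)(c−1) = (3−1)·(2−1) = 2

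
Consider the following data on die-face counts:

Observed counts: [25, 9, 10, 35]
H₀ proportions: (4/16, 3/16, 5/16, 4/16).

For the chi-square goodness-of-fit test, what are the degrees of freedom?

degrees of freedom = 3

df = k − 1 = 4 − 1 = 3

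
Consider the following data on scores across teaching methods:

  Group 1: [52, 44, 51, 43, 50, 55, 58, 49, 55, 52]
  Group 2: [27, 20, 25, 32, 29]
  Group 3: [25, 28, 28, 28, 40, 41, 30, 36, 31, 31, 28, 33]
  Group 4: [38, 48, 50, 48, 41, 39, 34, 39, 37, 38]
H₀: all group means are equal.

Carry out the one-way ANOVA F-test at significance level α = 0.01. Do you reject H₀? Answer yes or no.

reject H₀: yes

Group means [50.90, 26.60, 31.58, 41.20], grand mean 38.730
SSB = Σnᵢ(x̄ᵢ−x̄)² = 2890.681; SSW = ΣΣ(x−x̄ᵢ)² = 830.617
MSB = 2890.681/3 = 963.5602; MSW = 830.617/33 = 25.1702
F = MSB/MSW = 38.2818
df = (3, 33)
p-value (upper-tail) = 0.00000
At α=0.01: p < α → reject H₀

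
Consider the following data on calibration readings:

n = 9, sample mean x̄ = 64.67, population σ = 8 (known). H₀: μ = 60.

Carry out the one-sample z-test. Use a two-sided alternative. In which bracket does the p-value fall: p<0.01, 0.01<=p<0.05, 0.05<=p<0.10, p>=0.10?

p-value bracket: 0.05<=p<0.10

SE = σ/√n = 8/√9 = 2.6667
z = (x̄−μ₀)/SE = (64.67−60)/2.6667 = 1.7513
p-value (two-sided) = 0.07990
→ bracket: 0.05<=p<0.10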